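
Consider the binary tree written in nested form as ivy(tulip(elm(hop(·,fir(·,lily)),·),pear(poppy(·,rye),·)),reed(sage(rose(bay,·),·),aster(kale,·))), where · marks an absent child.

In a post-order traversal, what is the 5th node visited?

Post-order visits the left subtree, then the right subtree, then the node.
At ivy: go left to tulip.
  At tulip: go left to elm.
    At elm: go left to hop.
      At hop: no left child.
      At hop: go right to fir.
        At fir: no left child.
        At fir: go right to lily.
          lily is a leaf — visit lily.
        Visit fir.
      Visit hop.
    At elm: no right child.
    Visit elm.
  At tulip: go right to pear.
    At pear: go left to poppy.
      At poppy: no left child.
      At poppy: go right to rye.
        rye is a leaf — visit rye.
      Visit poppy.
    At pear: no right child.
    Visit pear.
  Visit tulip.
At ivy: go right to reed.
  At reed: go left to sage.
    At sage: go left to rose.
      At rose: go left to bay.
        bay is a leaf — visit bay.
      At rose: no right child.
      Visit rose.
    At sage: no right child.
    Visit sage.
  At reed: go right to aster.
    At aster: go left to kale.
      kale is a leaf — visit kale.
    At aster: no right child.
    Visit aster.
  Visit reed.
Visit ivy.
Full post-order sequence: lily, fir, hop, elm, rye, poppy, pear, tulip, bay, rose, sage, kale, aster, reed, ivy.

rye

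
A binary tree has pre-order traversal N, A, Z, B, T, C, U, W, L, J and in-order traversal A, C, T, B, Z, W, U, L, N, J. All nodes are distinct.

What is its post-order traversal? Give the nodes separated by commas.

The first element of pre-order is the root; it splits in-order into left and right subtrees.
Root N: left subtree has 8 nodes {A, C, T, B, Z, W, U, L}, right has 1 {J}.
  Root A: left subtree has 0 nodes { }, right has 7 {C, T, B, Z, W, U, L}.
    Root Z: left subtree has 3 nodes {C, T, B}, right has 3 {W, U, L}.
      Root B: left subtree has 2 nodes {C, T}, right has 0 { }.
        Root T: left subtree has 1 node {C}, right has 0 { }.
      Root U: left subtree has 1 node {W}, right has 1 {L}.

C, T, B, W, L, U, Z, A, J, N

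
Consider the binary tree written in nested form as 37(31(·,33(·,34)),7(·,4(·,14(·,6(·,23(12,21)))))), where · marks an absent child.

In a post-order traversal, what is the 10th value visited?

7

Post-order visits the left subtree, then the right subtree, then the node.
At 37: go left to 31.
  At 31: no left child.
  At 31: go right to 33.
    At 33: no left child.
    At 33: go right to 34.
      34 is a leaf — visit 34.
    Visit 33.
  Visit 31.
At 37: go right to 7.
  At 7: no left child.
  At 7: go right to 4.
    At 4: no left child.
    At 4: go right to 14.
      At 14: no left child.
      At 14: go right to 6.
        At 6: no left child.
        At 6: go right to 23.
          At 23: go left to 12.
            12 is a leaf — visit 12.
          At 23: go right to 21.
            21 is a leaf — visit 21.
          Visit 23.
        Visit 6.
      Visit 14.
    Visit 4.
  Visit 7.
Visit 37.
Full post-order sequence: 34, 33, 31, 12, 21, 23, 6, 14, 4, 7, 37.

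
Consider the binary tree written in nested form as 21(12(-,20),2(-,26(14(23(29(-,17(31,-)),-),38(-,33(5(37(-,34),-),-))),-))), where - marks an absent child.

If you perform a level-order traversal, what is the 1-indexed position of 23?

7

Level-order visits nodes level by level from the root, left to right within each level.
Level 0: 21
Level 1: 12, 2
Level 2: 20, 26
Level 3: 14
Level 4: 23, 38
Level 5: 29, 33
Level 6: 17, 5
Level 7: 31, 37
Level 8: 34
Full level-order sequence: 21, 12, 2, 20, 26, 14, 23, 38, 29, 33, 17, 5, 31, 37, 34.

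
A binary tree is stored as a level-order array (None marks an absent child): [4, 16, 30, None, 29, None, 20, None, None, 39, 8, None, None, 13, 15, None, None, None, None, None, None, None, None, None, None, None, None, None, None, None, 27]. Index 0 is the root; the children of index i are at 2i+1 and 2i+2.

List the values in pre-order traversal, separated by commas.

Pre-order visits the node, then its left subtree, then its right subtree.
Visit 4.
At 4: go left to 16.
  Visit 16.
  At 16: no left child.
  At 16: go right to 29.
    Visit 29.
    At 29: go left to 39.
      39 is a leaf — visit 39.
    At 29: go right to 8.
      8 is a leaf — visit 8.
At 4: go right to 30.
  Visit 30.
  At 30: no left child.
  At 30: go right to 20.
    Visit 20.
    At 20: go left to 13.
      13 is a leaf — visit 13.
    At 20: go right to 15.
      Visit 15.
      At 15: no left child.
      At 15: go right to 27.
        27 is a leaf — visit 27.

4, 16, 29, 39, 8, 30, 20, 13, 15, 27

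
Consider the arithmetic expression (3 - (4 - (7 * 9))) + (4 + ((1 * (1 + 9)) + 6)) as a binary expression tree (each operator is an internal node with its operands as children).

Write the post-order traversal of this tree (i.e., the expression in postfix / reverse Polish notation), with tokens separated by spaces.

Post-order on an expression tree gives postfix notation: for each operator, emit left operand, right operand, then the operator.

3 4 7 9 * - - 4 1 1 9 + * 6 + + +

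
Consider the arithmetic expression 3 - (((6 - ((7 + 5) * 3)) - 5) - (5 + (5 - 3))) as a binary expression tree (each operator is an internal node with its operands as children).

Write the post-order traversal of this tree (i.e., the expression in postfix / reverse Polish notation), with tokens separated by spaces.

3 6 7 5 + 3 * - 5 - 5 5 3 - + - -

Post-order on an expression tree gives postfix notation: for each operator, emit left operand, right operand, then the operator.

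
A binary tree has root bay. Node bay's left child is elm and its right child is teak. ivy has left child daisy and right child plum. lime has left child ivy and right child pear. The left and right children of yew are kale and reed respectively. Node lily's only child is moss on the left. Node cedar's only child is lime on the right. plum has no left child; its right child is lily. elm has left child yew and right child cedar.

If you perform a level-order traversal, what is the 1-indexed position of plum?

Level-order visits nodes level by level from the root, left to right within each level.
Level 0: bay
Level 1: elm, teak
Level 2: yew, cedar
Level 3: kale, reed, lime
Level 4: ivy, pear
Level 5: daisy, plum
Level 6: lily
Level 7: moss
Full level-order sequence: bay, elm, teak, yew, cedar, kale, reed, lime, ivy, pear, daisy, plum, lily, moss.

12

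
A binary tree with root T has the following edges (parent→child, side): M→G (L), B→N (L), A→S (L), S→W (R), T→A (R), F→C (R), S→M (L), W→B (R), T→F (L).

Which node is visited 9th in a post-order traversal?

A

Post-order visits the left subtree, then the right subtree, then the node.
At T: go left to F.
  At F: no left child.
  At F: go right to C.
    C is a leaf — visit C.
  Visit F.
At T: go right to A.
  At A: go left to S.
    At S: go left to M.
      At M: go left to G.
        G is a leaf — visit G.
      At M: no right child.
      Visit M.
    At S: go right to W.
      At W: no left child.
      At W: go right to B.
        At B: go left to N.
          N is a leaf — visit N.
        At B: no right child.
        Visit B.
      Visit W.
    Visit S.
  At A: no right child.
  Visit A.
Visit T.
Full post-order sequence: C, F, G, M, N, B, W, S, A, T.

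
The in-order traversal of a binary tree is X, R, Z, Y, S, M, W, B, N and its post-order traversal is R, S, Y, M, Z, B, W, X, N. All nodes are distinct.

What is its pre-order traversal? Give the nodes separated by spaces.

N X W Z R M Y S B

The last element of post-order is the root; it splits in-order into left and right subtrees.
Root N: left subtree has 8 nodes {X, R, Z, Y, S, M, W, B}, right has 0 { }.
  Root X: left subtree has 0 nodes { }, right has 7 {R, Z, Y, S, M, W, B}.
    Root W: left subtree has 5 nodes {R, Z, Y, S, M}, right has 1 {B}.
      Root Z: left subtree has 1 node {R}, right has 3 {Y, S, M}.
        Root M: left subtree has 2 nodes {Y, S}, right has 0 { }.
          Root Y: left subtree has 0 nodes { }, right has 1 {S}.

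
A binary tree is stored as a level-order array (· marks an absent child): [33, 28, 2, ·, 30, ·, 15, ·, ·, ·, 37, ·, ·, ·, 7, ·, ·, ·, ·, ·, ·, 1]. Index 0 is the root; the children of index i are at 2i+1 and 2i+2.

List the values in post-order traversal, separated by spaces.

1 37 30 28 7 15 2 33

Post-order visits the left subtree, then the right subtree, then the node.
At 33: go left to 28.
  At 28: no left child.
  At 28: go right to 30.
    At 30: no left child.
    At 30: go right to 37.
      At 37: go left to 1.
        1 is a leaf — visit 1.
      At 37: no right child.
      Visit 37.
    Visit 30.
  Visit 28.
At 33: go right to 2.
  At 2: no left child.
  At 2: go right to 15.
    At 15: no left child.
    At 15: go right to 7.
      7 is a leaf — visit 7.
    Visit 15.
  Visit 2.
Visit 33.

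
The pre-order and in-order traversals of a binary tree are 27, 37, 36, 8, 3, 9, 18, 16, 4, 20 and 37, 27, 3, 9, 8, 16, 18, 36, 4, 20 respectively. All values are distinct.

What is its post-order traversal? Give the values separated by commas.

37, 9, 3, 16, 18, 8, 20, 4, 36, 27

The first element of pre-order is the root; it splits in-order into left and right subtrees.
Root 27: left subtree has 1 node {37}, right has 8 {3, 9, 8, 16, 18, 36, 4, 20}.
  Root 36: left subtree has 5 nodes {3, 9, 8, 16, 18}, right has 2 {4, 20}.
    Root 8: left subtree has 2 nodes {3, 9}, right has 2 {16, 18}.
      Root 3: left subtree has 0 nodes { }, right has 1 {9}.
      Root 18: left subtree has 1 node {16}, right has 0 { }.
    Root 4: left subtree has 0 nodes { }, right has 1 {20}.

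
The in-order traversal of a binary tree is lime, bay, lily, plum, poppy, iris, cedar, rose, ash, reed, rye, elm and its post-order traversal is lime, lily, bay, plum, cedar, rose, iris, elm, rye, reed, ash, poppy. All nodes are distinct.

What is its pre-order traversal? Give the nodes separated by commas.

The last element of post-order is the root; it splits in-order into left and right subtrees.
Root poppy: left subtree has 4 nodes {lime, bay, lily, plum}, right has 7 {iris, cedar, rose, ash, reed, rye, elm}.
  Root plum: left subtree has 3 nodes {lime, bay, lily}, right has 0 { }.
    Root bay: left subtree has 1 node {lime}, right has 1 {lily}.
  Root ash: left subtree has 3 nodes {iris, cedar, rose}, right has 3 {reed, rye, elm}.
    Root iris: left subtree has 0 nodes { }, right has 2 {cedar, rose}.
      Root rose: left subtree has 1 node {cedar}, right has 0 { }.
    Root reed: left subtree has 0 nodes { }, right has 2 {rye, elm}.
      Root rye: left subtree has 0 nodes { }, right has 1 {elm}.

poppy, plum, bay, lime, lily, ash, iris, rose, cedar, reed, rye, elm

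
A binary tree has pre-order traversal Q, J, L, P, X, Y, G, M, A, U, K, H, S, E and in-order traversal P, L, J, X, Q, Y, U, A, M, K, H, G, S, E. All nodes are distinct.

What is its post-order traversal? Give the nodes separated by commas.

The first element of pre-order is the root; it splits in-order into left and right subtrees.
Root Q: left subtree has 4 nodes {P, L, J, X}, right has 9 {Y, U, A, M, K, H, G, S, E}.
  Root J: left subtree has 2 nodes {P, L}, right has 1 {X}.
    Root L: left subtree has 1 node {P}, right has 0 { }.
  Root Y: left subtree has 0 nodes { }, right has 8 {U, A, M, K, H, G, S, E}.
    Root G: left subtree has 5 nodes {U, A, M, K, H}, right has 2 {S, E}.
      Root M: left subtree has 2 nodes {U, A}, right has 2 {K, H}.
        Root A: left subtree has 1 node {U}, right has 0 { }.
        Root K: left subtree has 0 nodes { }, right has 1 {H}.
      Root S: left subtree has 0 nodes { }, right has 1 {E}.

P, L, X, J, U, A, H, K, M, E, S, G, Y, Q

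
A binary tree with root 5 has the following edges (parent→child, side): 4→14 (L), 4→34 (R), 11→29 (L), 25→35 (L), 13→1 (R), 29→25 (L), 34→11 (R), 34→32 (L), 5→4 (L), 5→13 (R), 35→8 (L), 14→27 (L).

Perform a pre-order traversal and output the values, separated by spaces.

5 4 14 27 34 32 11 29 25 35 8 13 1

Pre-order visits the node, then its left subtree, then its right subtree.
Visit 5.
At 5: go left to 4.
  Visit 4.
  At 4: go left to 14.
    Visit 14.
    At 14: go left to 27.
      27 is a leaf — visit 27.
    At 14: no right child.
  At 4: go right to 34.
    Visit 34.
    At 34: go left to 32.
      32 is a leaf — visit 32.
    At 34: go right to 11.
      Visit 11.
      At 11: go left to 29.
        Visit 29.
        At 29: go left to 25.
          Visit 25.
          At 25: go left to 35.
            Visit 35.
            At 35: go left to 8.
              8 is a leaf — visit 8.
            At 35: no right child.
          At 25: no right child.
        At 29: no right child.
      At 11: no right child.
At 5: go right to 13.
  Visit 13.
  At 13: no left child.
  At 13: go right to 1.
    1 is a leaf — visit 1.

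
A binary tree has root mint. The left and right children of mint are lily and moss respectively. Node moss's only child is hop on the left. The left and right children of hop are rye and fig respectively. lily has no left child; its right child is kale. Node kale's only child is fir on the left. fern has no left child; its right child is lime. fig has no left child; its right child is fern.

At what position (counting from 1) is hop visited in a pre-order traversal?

6

Pre-order visits the node, then its left subtree, then its right subtree.
Visit mint.
At mint: go left to lily.
  Visit lily.
  At lily: no left child.
  At lily: go right to kale.
    Visit kale.
    At kale: go left to fir.
      fir is a leaf — visit fir.
    At kale: no right child.
At mint: go right to moss.
  Visit moss.
  At moss: go left to hop.
    Visit hop.
    At hop: go left to rye.
      rye is a leaf — visit rye.
    At hop: go right to fig.
      Visit fig.
      At fig: no left child.
      At fig: go right to fern.
        Visit fern.
        At fern: no left child.
        At fern: go right to lime.
          lime is a leaf — visit lime.
  At moss: no right child.
Full pre-order sequence: mint, lily, kale, fir, moss, hop, rye, fig, fern, lime.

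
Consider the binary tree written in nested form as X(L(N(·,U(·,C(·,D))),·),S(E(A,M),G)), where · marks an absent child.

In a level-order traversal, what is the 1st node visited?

X

Level-order visits nodes level by level from the root, left to right within each level.
Level 0: X
Level 1: L, S
Level 2: N, E, G
Level 3: U, A, M
Level 4: C
Level 5: D
Full level-order sequence: X, L, S, N, E, G, U, A, M, C, D.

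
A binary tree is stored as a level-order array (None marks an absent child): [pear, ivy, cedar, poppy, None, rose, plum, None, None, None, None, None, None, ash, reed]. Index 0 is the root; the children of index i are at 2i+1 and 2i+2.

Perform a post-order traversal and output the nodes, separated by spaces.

poppy ivy rose ash reed plum cedar pear

Post-order visits the left subtree, then the right subtree, then the node.
At pear: go left to ivy.
  At ivy: go left to poppy.
    poppy is a leaf — visit poppy.
  At ivy: no right child.
  Visit ivy.
At pear: go right to cedar.
  At cedar: go left to rose.
    rose is a leaf — visit rose.
  At cedar: go right to plum.
    At plum: go left to ash.
      ash is a leaf — visit ash.
    At plum: go right to reed.
      reed is a leaf — visit reed.
    Visit plum.
  Visit cedar.
Visit pear.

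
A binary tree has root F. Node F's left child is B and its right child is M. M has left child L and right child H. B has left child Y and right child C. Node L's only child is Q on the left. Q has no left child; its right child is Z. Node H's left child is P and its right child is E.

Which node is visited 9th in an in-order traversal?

In-order visits the left subtree, then the node, then the right subtree.
At F: go left to B.
  At B: go left to Y.
    Y is a leaf — visit Y.
  Visit B.
  At B: go right to C.
    C is a leaf — visit C.
Visit F.
At F: go right to M.
  At M: go left to L.
    At L: go left to Q.
      At Q: no left child.
      Visit Q.
      At Q: go right to Z.
        Z is a leaf — visit Z.
    Visit L.
    At L: no right child.
  Visit M.
  At M: go right to H.
    At H: go left to P.
      P is a leaf — visit P.
    Visit H.
    At H: go right to E.
      E is a leaf — visit E.
Full in-order sequence: Y, B, C, F, Q, Z, L, M, P, H, E.

P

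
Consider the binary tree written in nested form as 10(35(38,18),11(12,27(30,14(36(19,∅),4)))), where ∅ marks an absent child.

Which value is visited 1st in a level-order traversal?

10

Level-order visits nodes level by level from the root, left to right within each level.
Level 0: 10
Level 1: 35, 11
Level 2: 38, 18, 12, 27
Level 3: 30, 14
Level 4: 36, 4
Level 5: 19
Full level-order sequence: 10, 35, 11, 38, 18, 12, 27, 30, 14, 36, 4, 19.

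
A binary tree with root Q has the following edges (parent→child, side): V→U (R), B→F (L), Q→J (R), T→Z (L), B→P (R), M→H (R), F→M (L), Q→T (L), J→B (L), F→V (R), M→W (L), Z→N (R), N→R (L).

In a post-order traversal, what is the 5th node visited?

Post-order visits the left subtree, then the right subtree, then the node.
At Q: go left to T.
  At T: go left to Z.
    At Z: no left child.
    At Z: go right to N.
      At N: go left to R.
        R is a leaf — visit R.
      At N: no right child.
      Visit N.
    Visit Z.
  At T: no right child.
  Visit T.
At Q: go right to J.
  At J: go left to B.
    At B: go left to F.
      At F: go left to M.
        At M: go left to W.
          W is a leaf — visit W.
        At M: go right to H.
          H is a leaf — visit H.
        Visit M.
      At F: go right to V.
        At V: no left child.
        At V: go right to U.
          U is a leaf — visit U.
        Visit V.
      Visit F.
    At B: go right to P.
      P is a leaf — visit P.
    Visit B.
  At J: no right child.
  Visit J.
Visit Q.
Full post-order sequence: R, N, Z, T, W, H, M, U, V, F, P, B, J, Q.

W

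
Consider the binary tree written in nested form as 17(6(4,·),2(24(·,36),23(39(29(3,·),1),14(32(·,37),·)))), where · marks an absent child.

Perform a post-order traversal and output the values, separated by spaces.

Post-order visits the left subtree, then the right subtree, then the node.
At 17: go left to 6.
  At 6: go left to 4.
    4 is a leaf — visit 4.
  At 6: no right child.
  Visit 6.
At 17: go right to 2.
  At 2: go left to 24.
    At 24: no left child.
    At 24: go right to 36.
      36 is a leaf — visit 36.
    Visit 24.
  At 2: go right to 23.
    At 23: go left to 39.
      At 39: go left to 29.
        At 29: go left to 3.
          3 is a leaf — visit 3.
        At 29: no right child.
        Visit 29.
      At 39: go right to 1.
        1 is a leaf — visit 1.
      Visit 39.
    At 23: go right to 14.
      At 14: go left to 32.
        At 32: no left child.
        At 32: go right to 37.
          37 is a leaf — visit 37.
        Visit 32.
      At 14: no right child.
      Visit 14.
    Visit 23.
  Visit 2.
Visit 17.

4 6 36 24 3 29 1 39 37 32 14 23 2 17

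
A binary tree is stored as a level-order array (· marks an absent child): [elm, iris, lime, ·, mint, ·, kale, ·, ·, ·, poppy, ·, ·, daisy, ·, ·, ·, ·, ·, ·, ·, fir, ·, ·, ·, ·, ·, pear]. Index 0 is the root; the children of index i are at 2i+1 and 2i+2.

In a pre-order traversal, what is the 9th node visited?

pear

Pre-order visits the node, then its left subtree, then its right subtree.
Visit elm.
At elm: go left to iris.
  Visit iris.
  At iris: no left child.
  At iris: go right to mint.
    Visit mint.
    At mint: no left child.
    At mint: go right to poppy.
      Visit poppy.
      At poppy: go left to fir.
        fir is a leaf — visit fir.
      At poppy: no right child.
At elm: go right to lime.
  Visit lime.
  At lime: no left child.
  At lime: go right to kale.
    Visit kale.
    At kale: go left to daisy.
      Visit daisy.
      At daisy: go left to pear.
        pear is a leaf — visit pear.
      At daisy: no right child.
    At kale: no right child.
Full pre-order sequence: elm, iris, mint, poppy, fir, lime, kale, daisy, pear.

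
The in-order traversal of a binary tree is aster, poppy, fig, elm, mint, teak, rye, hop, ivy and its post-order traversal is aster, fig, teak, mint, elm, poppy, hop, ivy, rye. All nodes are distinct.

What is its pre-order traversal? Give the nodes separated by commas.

The last element of post-order is the root; it splits in-order into left and right subtrees.
Root rye: left subtree has 6 nodes {aster, poppy, fig, elm, mint, teak}, right has 2 {hop, ivy}.
  Root poppy: left subtree has 1 node {aster}, right has 4 {fig, elm, mint, teak}.
    Root elm: left subtree has 1 node {fig}, right has 2 {mint, teak}.
      Root mint: left subtree has 0 nodes { }, right has 1 {teak}.
  Root ivy: left subtree has 1 node {hop}, right has 0 { }.

rye, poppy, aster, elm, fig, mint, teak, ivy, hop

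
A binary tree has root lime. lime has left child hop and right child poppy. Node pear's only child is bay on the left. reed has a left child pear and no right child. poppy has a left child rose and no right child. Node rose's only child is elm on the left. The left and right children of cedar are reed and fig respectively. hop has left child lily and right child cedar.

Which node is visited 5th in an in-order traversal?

reed

In-order visits the left subtree, then the node, then the right subtree.
At lime: go left to hop.
  At hop: go left to lily.
    lily is a leaf — visit lily.
  Visit hop.
  At hop: go right to cedar.
    At cedar: go left to reed.
      At reed: go left to pear.
        At pear: go left to bay.
          bay is a leaf — visit bay.
        Visit pear.
        At pear: no right child.
      Visit reed.
      At reed: no right child.
    Visit cedar.
    At cedar: go right to fig.
      fig is a leaf — visit fig.
Visit lime.
At lime: go right to poppy.
  At poppy: go left to rose.
    At rose: go left to elm.
      elm is a leaf — visit elm.
    Visit rose.
    At rose: no right child.
  Visit poppy.
  At poppy: no right child.
Full in-order sequence: lily, hop, bay, pear, reed, cedar, fig, lime, elm, rose, poppy.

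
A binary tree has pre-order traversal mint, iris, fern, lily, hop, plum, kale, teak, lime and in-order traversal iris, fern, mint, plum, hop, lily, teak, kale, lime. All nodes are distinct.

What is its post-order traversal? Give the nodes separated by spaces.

The first element of pre-order is the root; it splits in-order into left and right subtrees.
Root mint: left subtree has 2 nodes {iris, fern}, right has 6 {plum, hop, lily, teak, kale, lime}.
  Root iris: left subtree has 0 nodes { }, right has 1 {fern}.
  Root lily: left subtree has 2 nodes {plum, hop}, right has 3 {teak, kale, lime}.
    Root hop: left subtree has 1 node {plum}, right has 0 { }.
    Root kale: left subtree has 1 node {teak}, right has 1 {lime}.

fern iris plum hop teak lime kale lily mint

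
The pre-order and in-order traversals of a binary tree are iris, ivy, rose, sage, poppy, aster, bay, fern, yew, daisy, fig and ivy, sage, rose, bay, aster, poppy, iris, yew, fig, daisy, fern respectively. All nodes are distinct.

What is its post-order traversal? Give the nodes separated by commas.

The first element of pre-order is the root; it splits in-order into left and right subtrees.
Root iris: left subtree has 6 nodes {ivy, sage, rose, bay, aster, poppy}, right has 4 {yew, fig, daisy, fern}.
  Root ivy: left subtree has 0 nodes { }, right has 5 {sage, rose, bay, aster, poppy}.
    Root rose: left subtree has 1 node {sage}, right has 3 {bay, aster, poppy}.
      Root poppy: left subtree has 2 nodes {bay, aster}, right has 0 { }.
        Root aster: left subtree has 1 node {bay}, right has 0 { }.
  Root fern: left subtree has 3 nodes {yew, fig, daisy}, right has 0 { }.
    Root yew: left subtree has 0 nodes { }, right has 2 {fig, daisy}.
      Root daisy: left subtree has 1 node {fig}, right has 0 { }.

sage, bay, aster, poppy, rose, ivy, fig, daisy, yew, fern, iris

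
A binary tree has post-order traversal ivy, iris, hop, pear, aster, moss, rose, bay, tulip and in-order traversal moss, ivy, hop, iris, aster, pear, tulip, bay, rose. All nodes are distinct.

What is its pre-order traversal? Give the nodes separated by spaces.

tulip moss aster hop ivy iris pear bay rose

The last element of post-order is the root; it splits in-order into left and right subtrees.
Root tulip: left subtree has 6 nodes {moss, ivy, hop, iris, aster, pear}, right has 2 {bay, rose}.
  Root moss: left subtree has 0 nodes { }, right has 5 {ivy, hop, iris, aster, pear}.
    Root aster: left subtree has 3 nodes {ivy, hop, iris}, right has 1 {pear}.
      Root hop: left subtree has 1 node {ivy}, right has 1 {iris}.
  Root bay: left subtree has 0 nodes { }, right has 1 {rose}.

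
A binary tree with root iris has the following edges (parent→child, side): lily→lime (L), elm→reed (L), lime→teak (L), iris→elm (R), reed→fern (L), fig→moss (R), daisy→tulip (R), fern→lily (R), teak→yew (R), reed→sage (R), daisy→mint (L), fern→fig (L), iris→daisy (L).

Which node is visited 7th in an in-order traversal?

fern

In-order visits the left subtree, then the node, then the right subtree.
At iris: go left to daisy.
  At daisy: go left to mint.
    mint is a leaf — visit mint.
  Visit daisy.
  At daisy: go right to tulip.
    tulip is a leaf — visit tulip.
Visit iris.
At iris: go right to elm.
  At elm: go left to reed.
    At reed: go left to fern.
      At fern: go left to fig.
        At fig: no left child.
        Visit fig.
        At fig: go right to moss.
          moss is a leaf — visit moss.
      Visit fern.
      At fern: go right to lily.
        At lily: go left to lime.
          At lime: go left to teak.
            At teak: no left child.
            Visit teak.
            At teak: go right to yew.
              yew is a leaf — visit yew.
          Visit lime.
          At lime: no right child.
        Visit lily.
        At lily: no right child.
    Visit reed.
    At reed: go right to sage.
      sage is a leaf — visit sage.
  Visit elm.
  At elm: no right child.
Full in-order sequence: mint, daisy, tulip, iris, fig, moss, fern, teak, yew, lime, lily, reed, sage, elm.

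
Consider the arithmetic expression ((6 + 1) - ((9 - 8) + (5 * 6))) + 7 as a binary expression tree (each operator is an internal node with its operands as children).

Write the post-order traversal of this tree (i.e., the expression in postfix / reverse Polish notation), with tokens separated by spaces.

6 1 + 9 8 - 5 6 * + - 7 +

Post-order on an expression tree gives postfix notation: for each operator, emit left operand, right operand, then the operator.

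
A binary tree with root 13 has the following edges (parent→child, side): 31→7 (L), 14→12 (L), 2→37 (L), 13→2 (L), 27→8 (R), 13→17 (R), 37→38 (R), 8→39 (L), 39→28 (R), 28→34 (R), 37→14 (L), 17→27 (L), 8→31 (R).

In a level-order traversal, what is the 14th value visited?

Level-order visits nodes level by level from the root, left to right within each level.
Level 0: 13
Level 1: 2, 17
Level 2: 37, 27
Level 3: 14, 38, 8
Level 4: 12, 39, 31
Level 5: 28, 7
Level 6: 34
Full level-order sequence: 13, 2, 17, 37, 27, 14, 38, 8, 12, 39, 31, 28, 7, 34.

34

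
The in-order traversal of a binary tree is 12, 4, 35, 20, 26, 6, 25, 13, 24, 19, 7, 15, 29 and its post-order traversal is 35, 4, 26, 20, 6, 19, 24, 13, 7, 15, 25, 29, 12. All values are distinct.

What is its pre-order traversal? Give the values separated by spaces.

12 29 25 6 20 4 35 26 15 7 13 24 19

The last element of post-order is the root; it splits in-order into left and right subtrees.
Root 12: left subtree has 0 nodes { }, right has 12 {4, 35, 20, 26, 6, 25, 13, 24, 19, 7, 15, 29}.
  Root 29: left subtree has 11 nodes {4, 35, 20, 26, 6, 25, 13, 24, 19, 7, 15}, right has 0 { }.
    Root 25: left subtree has 5 nodes {4, 35, 20, 26, 6}, right has 5 {13, 24, 19, 7, 15}.
      Root 6: left subtree has 4 nodes {4, 35, 20, 26}, right has 0 { }.
        Root 20: left subtree has 2 nodes {4, 35}, right has 1 {26}.
          Root 4: left subtree has 0 nodes { }, right has 1 {35}.
      Root 15: left subtree has 4 nodes {13, 24, 19, 7}, right has 0 { }.
        Root 7: left subtree has 3 nodes {13, 24, 19}, right has 0 { }.
          Root 13: left subtree has 0 nodes { }, right has 2 {24, 19}.
            Root 24: left subtree has 0 nodes { }, right has 1 {19}.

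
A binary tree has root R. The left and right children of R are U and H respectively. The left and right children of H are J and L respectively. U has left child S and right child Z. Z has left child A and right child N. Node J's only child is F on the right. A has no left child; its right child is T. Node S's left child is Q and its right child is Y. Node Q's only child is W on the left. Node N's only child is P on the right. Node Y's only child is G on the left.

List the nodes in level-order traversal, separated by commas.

Level-order visits nodes level by level from the root, left to right within each level.
Level 0: R
Level 1: U, H
Level 2: S, Z, J, L
Level 3: Q, Y, A, N, F
Level 4: W, G, T, P

R, U, H, S, Z, J, L, Q, Y, A, N, F, W, G, T, P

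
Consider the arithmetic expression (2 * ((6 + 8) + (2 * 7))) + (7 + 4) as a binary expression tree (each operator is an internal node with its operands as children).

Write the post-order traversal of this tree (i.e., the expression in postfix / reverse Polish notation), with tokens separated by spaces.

2 6 8 + 2 7 * + * 7 4 + +

Post-order on an expression tree gives postfix notation: for each operator, emit left operand, right operand, then the operator.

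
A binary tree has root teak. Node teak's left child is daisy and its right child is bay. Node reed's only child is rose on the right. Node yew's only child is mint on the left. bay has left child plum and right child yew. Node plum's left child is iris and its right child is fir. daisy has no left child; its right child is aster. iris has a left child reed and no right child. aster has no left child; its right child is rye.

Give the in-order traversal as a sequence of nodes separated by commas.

In-order visits the left subtree, then the node, then the right subtree.
At teak: go left to daisy.
  At daisy: no left child.
  Visit daisy.
  At daisy: go right to aster.
    At aster: no left child.
    Visit aster.
    At aster: go right to rye.
      rye is a leaf — visit rye.
Visit teak.
At teak: go right to bay.
  At bay: go left to plum.
    At plum: go left to iris.
      At iris: go left to reed.
        At reed: no left child.
        Visit reed.
        At reed: go right to rose.
          rose is a leaf — visit rose.
      Visit iris.
      At iris: no right child.
    Visit plum.
    At plum: go right to fir.
      fir is a leaf — visit fir.
  Visit bay.
  At bay: go right to yew.
    At yew: go left to mint.
      mint is a leaf — visit mint.
    Visit yew.
    At yew: no right child.

daisy, aster, rye, teak, reed, rose, iris, plum, fir, bay, mint, yew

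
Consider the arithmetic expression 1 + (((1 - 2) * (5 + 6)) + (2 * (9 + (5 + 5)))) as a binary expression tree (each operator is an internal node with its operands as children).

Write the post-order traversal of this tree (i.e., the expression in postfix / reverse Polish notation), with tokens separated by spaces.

Post-order on an expression tree gives postfix notation: for each operator, emit left operand, right operand, then the operator.

1 1 2 - 5 6 + * 2 9 5 5 + + * + +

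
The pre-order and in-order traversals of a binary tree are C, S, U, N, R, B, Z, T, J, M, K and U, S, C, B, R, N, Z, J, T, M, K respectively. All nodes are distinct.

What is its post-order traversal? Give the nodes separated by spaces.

The first element of pre-order is the root; it splits in-order into left and right subtrees.
Root C: left subtree has 2 nodes {U, S}, right has 8 {B, R, N, Z, J, T, M, K}.
  Root S: left subtree has 1 node {U}, right has 0 { }.
  Root N: left subtree has 2 nodes {B, R}, right has 5 {Z, J, T, M, K}.
    Root R: left subtree has 1 node {B}, right has 0 { }.
    Root Z: left subtree has 0 nodes { }, right has 4 {J, T, M, K}.
      Root T: left subtree has 1 node {J}, right has 2 {M, K}.
        Root M: left subtree has 0 nodes { }, right has 1 {K}.

U S B R J K M T Z N C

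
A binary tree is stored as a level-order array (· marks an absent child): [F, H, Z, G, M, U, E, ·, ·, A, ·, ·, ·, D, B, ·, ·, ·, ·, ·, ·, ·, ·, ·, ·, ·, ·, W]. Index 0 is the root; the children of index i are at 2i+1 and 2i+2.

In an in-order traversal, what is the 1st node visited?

In-order visits the left subtree, then the node, then the right subtree.
At F: go left to H.
  At H: go left to G.
    G is a leaf — visit G.
  Visit H.
  At H: go right to M.
    At M: go left to A.
      A is a leaf — visit A.
    Visit M.
    At M: no right child.
Visit F.
At F: go right to Z.
  At Z: go left to U.
    U is a leaf — visit U.
  Visit Z.
  At Z: go right to E.
    At E: go left to D.
      At D: go left to W.
        W is a leaf — visit W.
      Visit D.
      At D: no right child.
    Visit E.
    At E: go right to B.
      B is a leaf — visit B.
Full in-order sequence: G, H, A, M, F, U, Z, W, D, E, B.

G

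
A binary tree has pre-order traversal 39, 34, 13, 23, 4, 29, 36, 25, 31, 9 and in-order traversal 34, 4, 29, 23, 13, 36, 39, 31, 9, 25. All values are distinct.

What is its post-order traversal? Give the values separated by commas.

29, 4, 23, 36, 13, 34, 9, 31, 25, 39

The first element of pre-order is the root; it splits in-order into left and right subtrees.
Root 39: left subtree has 6 nodes {34, 4, 29, 23, 13, 36}, right has 3 {31, 9, 25}.
  Root 34: left subtree has 0 nodes { }, right has 5 {4, 29, 23, 13, 36}.
    Root 13: left subtree has 3 nodes {4, 29, 23}, right has 1 {36}.
      Root 23: left subtree has 2 nodes {4, 29}, right has 0 { }.
        Root 4: left subtree has 0 nodes { }, right has 1 {29}.
  Root 25: left subtree has 2 nodes {31, 9}, right has 0 { }.
    Root 31: left subtree has 0 nodes { }, right has 1 {9}.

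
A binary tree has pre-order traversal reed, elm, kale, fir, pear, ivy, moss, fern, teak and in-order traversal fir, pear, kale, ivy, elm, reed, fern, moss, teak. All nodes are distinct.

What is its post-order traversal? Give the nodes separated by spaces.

The first element of pre-order is the root; it splits in-order into left and right subtrees.
Root reed: left subtree has 5 nodes {fir, pear, kale, ivy, elm}, right has 3 {fern, moss, teak}.
  Root elm: left subtree has 4 nodes {fir, pear, kale, ivy}, right has 0 { }.
    Root kale: left subtree has 2 nodes {fir, pear}, right has 1 {ivy}.
      Root fir: left subtree has 0 nodes { }, right has 1 {pear}.
  Root moss: left subtree has 1 node {fern}, right has 1 {teak}.

pear fir ivy kale elm fern teak moss reed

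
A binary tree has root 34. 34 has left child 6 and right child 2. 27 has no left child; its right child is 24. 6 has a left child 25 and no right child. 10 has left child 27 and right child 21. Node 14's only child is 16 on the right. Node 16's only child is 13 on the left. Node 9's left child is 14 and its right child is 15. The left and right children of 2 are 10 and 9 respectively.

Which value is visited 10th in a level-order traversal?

15

Level-order visits nodes level by level from the root, left to right within each level.
Level 0: 34
Level 1: 6, 2
Level 2: 25, 10, 9
Level 3: 27, 21, 14, 15
Level 4: 24, 16
Level 5: 13
Full level-order sequence: 34, 6, 2, 25, 10, 9, 27, 21, 14, 15, 24, 16, 13.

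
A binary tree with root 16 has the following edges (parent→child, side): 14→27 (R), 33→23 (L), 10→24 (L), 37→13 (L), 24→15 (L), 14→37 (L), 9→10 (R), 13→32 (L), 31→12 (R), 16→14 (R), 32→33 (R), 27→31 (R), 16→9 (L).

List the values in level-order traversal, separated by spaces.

Level-order visits nodes level by level from the root, left to right within each level.
Level 0: 16
Level 1: 9, 14
Level 2: 10, 37, 27
Level 3: 24, 13, 31
Level 4: 15, 32, 12
Level 5: 33
Level 6: 23

16 9 14 10 37 27 24 13 31 15 32 12 33 23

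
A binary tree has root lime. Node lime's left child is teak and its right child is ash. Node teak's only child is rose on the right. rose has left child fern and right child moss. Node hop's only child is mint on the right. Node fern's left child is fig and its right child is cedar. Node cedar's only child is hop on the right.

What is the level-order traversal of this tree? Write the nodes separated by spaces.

Level-order visits nodes level by level from the root, left to right within each level.
Level 0: lime
Level 1: teak, ash
Level 2: rose
Level 3: fern, moss
Level 4: fig, cedar
Level 5: hop
Level 6: mint

lime teak ash rose fern moss fig cedar hop mint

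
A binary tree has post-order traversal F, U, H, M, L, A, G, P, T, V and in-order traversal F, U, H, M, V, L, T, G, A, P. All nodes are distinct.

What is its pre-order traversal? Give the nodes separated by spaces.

The last element of post-order is the root; it splits in-order into left and right subtrees.
Root V: left subtree has 4 nodes {F, U, H, M}, right has 5 {L, T, G, A, P}.
  Root M: left subtree has 3 nodes {F, U, H}, right has 0 { }.
    Root H: left subtree has 2 nodes {F, U}, right has 0 { }.
      Root U: left subtree has 1 node {F}, right has 0 { }.
  Root T: left subtree has 1 node {L}, right has 3 {G, A, P}.
    Root P: left subtree has 2 nodes {G, A}, right has 0 { }.
      Root G: left subtree has 0 nodes { }, right has 1 {A}.

V M H U F T L P G A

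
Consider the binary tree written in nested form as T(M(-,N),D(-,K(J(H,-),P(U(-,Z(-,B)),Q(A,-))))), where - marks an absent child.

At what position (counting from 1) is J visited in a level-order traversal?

6

Level-order visits nodes level by level from the root, left to right within each level.
Level 0: T
Level 1: M, D
Level 2: N, K
Level 3: J, P
Level 4: H, U, Q
Level 5: Z, A
Level 6: B
Full level-order sequence: T, M, D, N, K, J, P, H, U, Q, Z, A, B.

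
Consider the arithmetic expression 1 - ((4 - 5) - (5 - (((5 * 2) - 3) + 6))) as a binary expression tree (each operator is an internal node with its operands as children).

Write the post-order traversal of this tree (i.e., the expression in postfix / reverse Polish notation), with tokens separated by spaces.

1 4 5 - 5 5 2 * 3 - 6 + - - -

Post-order on an expression tree gives postfix notation: for each operator, emit left operand, right operand, then the operator.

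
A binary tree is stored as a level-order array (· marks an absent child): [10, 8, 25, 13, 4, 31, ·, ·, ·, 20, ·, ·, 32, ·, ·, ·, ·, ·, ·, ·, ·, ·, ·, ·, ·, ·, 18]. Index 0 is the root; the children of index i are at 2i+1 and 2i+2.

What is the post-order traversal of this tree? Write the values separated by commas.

13, 20, 4, 8, 18, 32, 31, 25, 10

Post-order visits the left subtree, then the right subtree, then the node.
At 10: go left to 8.
  At 8: go left to 13.
    13 is a leaf — visit 13.
  At 8: go right to 4.
    At 4: go left to 20.
      20 is a leaf — visit 20.
    At 4: no right child.
    Visit 4.
  Visit 8.
At 10: go right to 25.
  At 25: go left to 31.
    At 31: no left child.
    At 31: go right to 32.
      At 32: no left child.
      At 32: go right to 18.
        18 is a leaf — visit 18.
      Visit 32.
    Visit 31.
  At 25: no right child.
  Visit 25.
Visit 10.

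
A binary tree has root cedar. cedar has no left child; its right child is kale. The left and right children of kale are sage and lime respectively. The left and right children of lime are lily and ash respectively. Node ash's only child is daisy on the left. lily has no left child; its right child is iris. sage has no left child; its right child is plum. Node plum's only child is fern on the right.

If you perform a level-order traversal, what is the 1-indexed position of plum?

5

Level-order visits nodes level by level from the root, left to right within each level.
Level 0: cedar
Level 1: kale
Level 2: sage, lime
Level 3: plum, lily, ash
Level 4: fern, iris, daisy
Full level-order sequence: cedar, kale, sage, lime, plum, lily, ash, fern, iris, daisy.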